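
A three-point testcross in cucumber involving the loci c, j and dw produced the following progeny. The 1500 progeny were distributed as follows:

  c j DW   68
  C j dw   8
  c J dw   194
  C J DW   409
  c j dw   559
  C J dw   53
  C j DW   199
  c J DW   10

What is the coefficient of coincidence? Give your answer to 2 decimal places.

0.47

The two most frequent reciprocal classes, c j dw and C J DW, are the parental types, so the F1 was c j dw / C J DW.
The two rarest classes, C j dw and c J DW, are the double crossovers. Comparing them with the parentals, only the c allele has switched, so c is the middle locus and the order is j – c – dw.
j–c: (393 + 18)/1500 = 0.2740; c–dw: (121 + 18)/1500 = 0.0927.
Expected DCO frequency = 0.2740 × 0.0927 ≈ 0.02540; observed = 18/1500 ≈ 0.01200.
Coefficient of coincidence = 0.01200/0.02540 ≈ 0.47.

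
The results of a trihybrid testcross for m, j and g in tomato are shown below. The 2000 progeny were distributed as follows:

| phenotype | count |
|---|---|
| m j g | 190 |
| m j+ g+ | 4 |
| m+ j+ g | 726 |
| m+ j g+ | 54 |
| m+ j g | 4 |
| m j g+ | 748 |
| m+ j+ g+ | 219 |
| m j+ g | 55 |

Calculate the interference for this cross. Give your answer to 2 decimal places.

0.67

The two most frequent reciprocal classes, m j g+ and m+ j+ g, are the parental types, so the F1 was m j g+ / m+ j+ g.
The two rarest classes, m j+ g+ and m+ j g, are the double crossovers. Comparing them with the parentals, only the j allele has switched, so j is the middle locus and the order is m – j – g.
m–j: (109 + 8)/2000 = 0.0585; j–g: (409 + 8)/2000 = 0.2085.
Expected DCO frequency = 0.0585 × 0.2085 ≈ 0.01220; observed = 8/2000 ≈ 0.00400.
Coefficient of coincidence = 0.00400/0.01220 ≈ 0.33; interference = 1 − 0.33 = 0.67.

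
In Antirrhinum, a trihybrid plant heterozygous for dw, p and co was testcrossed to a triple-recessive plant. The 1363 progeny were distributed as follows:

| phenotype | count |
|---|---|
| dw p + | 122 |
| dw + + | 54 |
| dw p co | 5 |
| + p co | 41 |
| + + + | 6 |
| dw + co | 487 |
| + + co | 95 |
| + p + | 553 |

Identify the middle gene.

The two most frequent reciprocal classes, + p + and dw + co, are the parental types, so the F1 was + p + / dw + co.
The two rarest classes, + + + and dw p co, are the double crossovers. Comparing them with the parentals, only the p allele has switched, so p is the middle locus and the order is dw – p – co.

p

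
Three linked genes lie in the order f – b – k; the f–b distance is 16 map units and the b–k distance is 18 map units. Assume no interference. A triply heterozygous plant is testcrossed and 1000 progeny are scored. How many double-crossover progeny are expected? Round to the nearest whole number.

29

Map distances give recombination frequencies of 0.160 and 0.180 for the two intervals.
With no interference, expected double-crossover frequency = 0.160 × 0.180 = 0.02880.
Expected number = 0.02880 × 1000 = 28.80 ≈ 29.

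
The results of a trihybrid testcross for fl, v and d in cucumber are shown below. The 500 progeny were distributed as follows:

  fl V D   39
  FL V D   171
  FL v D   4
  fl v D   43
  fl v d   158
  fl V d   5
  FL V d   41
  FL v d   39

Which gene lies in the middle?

The two most frequent reciprocal classes, fl v d and FL V D, are the parental types, so the F1 was fl v d / FL V D.
The two rarest classes, fl V d and FL v D, are the double crossovers. Comparing them with the parentals, only the v allele has switched, so v is the middle locus and the order is fl – v – d.

v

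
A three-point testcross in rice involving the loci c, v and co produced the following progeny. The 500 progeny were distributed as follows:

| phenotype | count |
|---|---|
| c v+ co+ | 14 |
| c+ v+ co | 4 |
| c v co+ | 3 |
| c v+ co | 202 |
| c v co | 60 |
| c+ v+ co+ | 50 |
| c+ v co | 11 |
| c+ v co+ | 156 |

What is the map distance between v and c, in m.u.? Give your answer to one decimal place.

The two most frequent reciprocal classes, c+ v co+ and c v+ co, are the parental types, so the F1 was c+ v co+ / c v+ co.
The two rarest classes, c v co+ and c+ v+ co, are the double crossovers. Comparing them with the parentals, only the c allele has switched, so c is the middle locus and the order is co – c – v.
Crossovers in the c–v interval produce the single-crossover classes c+ v+ co+ and c v co (50 + 60 = 110) plus the double crossovers (7).
RF(c–v) = (110 + 7) / 500 = 117/500 = 0.2340 → 23.4 m.u.

23.4 m.u.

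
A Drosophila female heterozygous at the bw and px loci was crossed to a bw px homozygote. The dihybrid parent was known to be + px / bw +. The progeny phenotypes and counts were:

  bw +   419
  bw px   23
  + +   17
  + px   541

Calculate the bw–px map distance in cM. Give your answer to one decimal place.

4.0 cM

The recombinant classes are + + and bw px: 17 + 23 = 40.
Recombination frequency = 40/1000 = 0.0400 ≈ 4.0%, i.e. 4.0 cM.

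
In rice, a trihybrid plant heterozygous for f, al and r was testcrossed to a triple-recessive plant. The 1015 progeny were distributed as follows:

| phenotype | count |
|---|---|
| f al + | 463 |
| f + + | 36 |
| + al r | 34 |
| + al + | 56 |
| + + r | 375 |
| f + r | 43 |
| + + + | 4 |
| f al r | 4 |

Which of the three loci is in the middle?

The two most frequent reciprocal classes, + + r and f al +, are the parental types, so the F1 was + + r / f al +.
The two rarest classes, + + + and f al r, are the double crossovers. Comparing them with the parentals, only the r allele has switched, so r is the middle locus and the order is f – r – al.

r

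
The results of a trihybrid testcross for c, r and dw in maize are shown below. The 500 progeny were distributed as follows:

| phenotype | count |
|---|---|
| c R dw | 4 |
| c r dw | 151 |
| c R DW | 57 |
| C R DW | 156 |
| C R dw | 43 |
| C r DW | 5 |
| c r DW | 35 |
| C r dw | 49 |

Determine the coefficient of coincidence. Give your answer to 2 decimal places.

The two most frequent reciprocal classes, c r dw and C R DW, are the parental types, so the F1 was c r dw / C R DW.
The two rarest classes, c R dw and C r DW, are the double crossovers. Comparing them with the parentals, only the r allele has switched, so r is the middle locus and the order is dw – r – c.
dw–r: (78 + 9)/500 = 0.1740; r–c: (106 + 9)/500 = 0.2300.
Expected DCO frequency = 0.1740 × 0.2300 ≈ 0.04002; observed = 9/500 ≈ 0.01800.
Coefficient of coincidence = 0.01800/0.04002 ≈ 0.45.

0.45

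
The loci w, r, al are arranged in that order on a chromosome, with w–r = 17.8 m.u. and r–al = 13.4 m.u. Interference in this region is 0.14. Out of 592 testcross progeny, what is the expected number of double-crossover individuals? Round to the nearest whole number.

Map distances give recombination frequencies of 0.178 and 0.134 for the two intervals.
With interference 0.14 (so coincidence = 0.86), expected double-crossover frequency = 0.178 × 0.134 × 0.86 = 0.02051.
Expected number = 0.02051 × 592 = 12.14 ≈ 12.

12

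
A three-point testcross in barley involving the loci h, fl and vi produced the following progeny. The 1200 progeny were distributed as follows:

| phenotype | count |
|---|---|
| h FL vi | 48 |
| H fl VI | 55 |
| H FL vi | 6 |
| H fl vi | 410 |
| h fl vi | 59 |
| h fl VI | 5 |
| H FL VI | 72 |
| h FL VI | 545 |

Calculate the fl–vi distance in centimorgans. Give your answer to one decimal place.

The two most frequent reciprocal classes, H fl vi and h FL VI, are the parental types, so the F1 was H fl vi / h FL VI.
The two rarest classes, H FL vi and h fl VI, are the double crossovers. Comparing them with the parentals, only the fl allele has switched, so fl is the middle locus and the order is h – fl – vi.
Crossovers in the fl–vi interval produce the single-crossover classes H fl VI and h FL vi (55 + 48 = 103) plus the double crossovers (11).
RF(fl–vi) = (103 + 11) / 1200 = 114/1200 = 0.0950 → 9.5 centimorgans.

9.5 centimorgans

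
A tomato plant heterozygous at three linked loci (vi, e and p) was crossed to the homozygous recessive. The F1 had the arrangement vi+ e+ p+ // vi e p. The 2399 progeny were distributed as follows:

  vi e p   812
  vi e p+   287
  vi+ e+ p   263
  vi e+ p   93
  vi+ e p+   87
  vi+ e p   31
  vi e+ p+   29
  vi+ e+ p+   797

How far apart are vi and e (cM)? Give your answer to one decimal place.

10.0 cM

The two rarest classes, vi e+ p+ and vi+ e p, are the double crossovers. Comparing them with the parentals, only the vi allele has switched, so vi is the middle locus and the order is p – vi – e.
Crossovers in the vi–e interval produce the single-crossover classes vi+ e p+ and vi e+ p (87 + 93 = 180) plus the double crossovers (60).
RF(vi–e) = (180 + 60) / 2399 = 240/2399 = 0.1000 → 10.0 cM.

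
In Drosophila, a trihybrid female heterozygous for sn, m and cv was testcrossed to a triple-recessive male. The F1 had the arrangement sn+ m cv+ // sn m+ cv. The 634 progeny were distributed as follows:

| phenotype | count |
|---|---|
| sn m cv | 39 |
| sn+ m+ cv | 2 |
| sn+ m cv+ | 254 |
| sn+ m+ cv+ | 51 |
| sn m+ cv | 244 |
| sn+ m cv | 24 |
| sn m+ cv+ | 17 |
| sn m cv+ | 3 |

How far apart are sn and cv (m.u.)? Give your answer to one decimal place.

7.3 m.u.

The two rarest classes, sn m cv+ and sn+ m+ cv, are the double crossovers. Comparing them with the parentals, only the sn allele has switched, so sn is the middle locus and the order is cv – sn – m.
Crossovers in the cv–sn interval produce the single-crossover classes sn+ m cv and sn m+ cv+ (24 + 17 = 41) plus the double crossovers (5).
RF(cv–sn) = (41 + 5) / 634 = 46/634 = 0.0726 → 7.3 m.u.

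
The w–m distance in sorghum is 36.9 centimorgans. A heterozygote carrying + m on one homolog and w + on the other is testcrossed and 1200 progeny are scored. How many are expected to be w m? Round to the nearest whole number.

A map distance of 36.9 centimorgans corresponds to a recombination frequency of 0.369.
The F1 is + m / w +, so w m is a recombinant gamete class with expected frequency r/2 = 0.369/2 = 0.1845.
Expected number = 0.1845 × 1200 = 221.40 ≈ 221.

221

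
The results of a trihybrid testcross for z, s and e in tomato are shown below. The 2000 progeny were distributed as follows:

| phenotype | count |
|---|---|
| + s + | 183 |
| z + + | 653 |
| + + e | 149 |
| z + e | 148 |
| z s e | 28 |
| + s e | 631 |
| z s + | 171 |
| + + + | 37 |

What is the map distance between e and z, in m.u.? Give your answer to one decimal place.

The two most frequent reciprocal classes, z + + and + s e, are the parental types, so the F1 was z + + / + s e.
The two rarest classes, + + + and z s e, are the double crossovers. Comparing them with the parentals, only the z allele has switched, so z is the middle locus and the order is s – z – e.
Crossovers in the z–e interval produce the single-crossover classes z + e and + s + (148 + 183 = 331) plus the double crossovers (65).
RF(z–e) = (331 + 65) / 2000 = 396/2000 = 0.1980 → 19.8 m.u.

19.8 m.u.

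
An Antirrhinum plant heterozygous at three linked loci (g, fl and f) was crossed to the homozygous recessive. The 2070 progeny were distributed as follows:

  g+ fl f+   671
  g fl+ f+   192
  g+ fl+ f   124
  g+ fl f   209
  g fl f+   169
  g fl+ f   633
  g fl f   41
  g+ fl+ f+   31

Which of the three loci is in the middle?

fl

The two most frequent reciprocal classes, g+ fl f+ and g fl+ f, are the parental types, so the F1 was g+ fl f+ / g fl+ f.
The two rarest classes, g+ fl+ f+ and g fl f, are the double crossovers. Comparing them with the parentals, only the fl allele has switched, so fl is the middle locus and the order is g – fl – f.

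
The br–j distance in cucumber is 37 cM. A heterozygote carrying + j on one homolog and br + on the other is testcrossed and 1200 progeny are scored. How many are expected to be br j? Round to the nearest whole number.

222

A map distance of 37 cM corresponds to a recombination frequency of 0.370.
The F1 is + j / br +, so br j is a recombinant gamete class with expected frequency r/2 = 0.370/2 = 0.1850.
Expected number = 0.1850 × 1200 = 222.00 ≈ 222.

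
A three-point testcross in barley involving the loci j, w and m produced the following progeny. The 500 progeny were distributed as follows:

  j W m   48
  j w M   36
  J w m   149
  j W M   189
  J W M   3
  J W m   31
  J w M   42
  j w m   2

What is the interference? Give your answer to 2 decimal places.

0.63

The two most frequent reciprocal classes, J w m and j W M, are the parental types, so the F1 was J w m / j W M.
The two rarest classes, j w m and J W M, are the double crossovers. Comparing them with the parentals, only the j allele has switched, so j is the middle locus and the order is w – j – m.
w–j: (67 + 5)/500 = 0.1440; j–m: (90 + 5)/500 = 0.1900.
Expected DCO frequency = 0.1440 × 0.1900 ≈ 0.02736; observed = 5/500 ≈ 0.01000.
Coefficient of coincidence = 0.01000/0.02736 ≈ 0.37; interference = 1 − 0.37 = 0.63.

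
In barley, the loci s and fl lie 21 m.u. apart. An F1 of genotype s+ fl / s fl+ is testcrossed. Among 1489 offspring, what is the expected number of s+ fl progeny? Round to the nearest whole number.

588

A map distance of 21 m.u. corresponds to a recombination frequency of 0.210.
The F1 is s+ fl / s fl+, so s+ fl is a parental gamete class with expected frequency (1 − r)/2 = 0.790/2 = 0.3950.
Expected number = 0.3950 × 1489 = 588.15 ≈ 588.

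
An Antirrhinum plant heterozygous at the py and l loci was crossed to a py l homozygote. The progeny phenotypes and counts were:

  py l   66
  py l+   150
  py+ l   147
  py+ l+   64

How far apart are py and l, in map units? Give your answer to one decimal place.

The two most frequent classes, py+ l (147) and py l+ (150), are the parental types, so the F1 was py+ l / py l+.
The recombinant classes are py+ l+ and py l: 64 + 66 = 130.
Recombination frequency = 130/427 = 0.3044 ≈ 30.4%, i.e. 30.4 map units.

30.4 map units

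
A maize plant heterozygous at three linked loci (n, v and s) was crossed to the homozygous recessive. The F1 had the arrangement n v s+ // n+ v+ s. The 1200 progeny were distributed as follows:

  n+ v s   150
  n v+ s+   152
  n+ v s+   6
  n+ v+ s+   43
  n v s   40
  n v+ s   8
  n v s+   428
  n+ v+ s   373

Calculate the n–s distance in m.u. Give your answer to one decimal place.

8.1 m.u.

The two rarest classes, n+ v s+ and n v+ s, are the double crossovers. Comparing them with the parentals, only the n allele has switched, so n is the middle locus and the order is v – n – s.
Crossovers in the n–s interval produce the single-crossover classes n v s and n+ v+ s+ (40 + 43 = 83) plus the double crossovers (14).
RF(n–s) = (83 + 14) / 1200 = 97/1200 = 0.0808 → 8.1 m.u.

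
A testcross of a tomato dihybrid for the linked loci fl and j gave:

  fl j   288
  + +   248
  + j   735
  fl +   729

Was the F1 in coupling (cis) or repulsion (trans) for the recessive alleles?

trans

The two most frequent classes are + j (735) and fl + (729); these are the parental (non-recombinant) types.
So the F1 carried + j on one chromosome and fl + on the other — the recessive alleles are on opposite chromosomes (trans / repulsion).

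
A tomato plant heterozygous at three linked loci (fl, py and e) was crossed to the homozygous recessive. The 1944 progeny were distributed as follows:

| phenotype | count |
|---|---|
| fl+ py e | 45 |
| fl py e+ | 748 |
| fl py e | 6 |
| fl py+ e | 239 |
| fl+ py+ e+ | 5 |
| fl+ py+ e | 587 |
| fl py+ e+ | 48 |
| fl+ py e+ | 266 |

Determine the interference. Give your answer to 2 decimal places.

The two most frequent reciprocal classes, fl py e+ and fl+ py+ e, are the parental types, so the F1 was fl py e+ / fl+ py+ e.
The two rarest classes, fl py e and fl+ py+ e+, are the double crossovers. Comparing them with the parentals, only the e allele has switched, so e is the middle locus and the order is py – e – fl.
py–e: (93 + 11)/1944 = 0.0535; e–fl: (505 + 11)/1944 = 0.2654.
Expected DCO frequency = 0.0535 × 0.2654 ≈ 0.01420; observed = 11/1944 ≈ 0.00566.
Coefficient of coincidence = 0.00566/0.01420 ≈ 0.40; interference = 1 − 0.40 = 0.60.

0.60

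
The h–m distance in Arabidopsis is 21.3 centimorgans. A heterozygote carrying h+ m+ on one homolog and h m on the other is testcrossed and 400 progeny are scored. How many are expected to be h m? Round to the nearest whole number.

A map distance of 21.3 centimorgans corresponds to a recombination frequency of 0.213.
The F1 is h+ m+ / h m, so h m is a parental gamete class with expected frequency (1 − r)/2 = 0.787/2 = 0.3935.
Expected number = 0.3935 × 400 = 157.40 ≈ 157.

157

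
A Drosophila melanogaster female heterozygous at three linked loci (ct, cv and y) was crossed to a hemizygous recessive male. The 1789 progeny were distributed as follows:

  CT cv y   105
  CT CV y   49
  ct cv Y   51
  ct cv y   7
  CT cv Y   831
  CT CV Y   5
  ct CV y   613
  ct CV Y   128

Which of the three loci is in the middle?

cv

The two most frequent reciprocal classes, CT cv Y and ct CV y, are the parental types, so the F1 was CT cv Y / ct CV y.
The two rarest classes, CT CV Y and ct cv y, are the double crossovers. Comparing them with the parentals, only the cv allele has switched, so cv is the middle locus and the order is y – cv – ct.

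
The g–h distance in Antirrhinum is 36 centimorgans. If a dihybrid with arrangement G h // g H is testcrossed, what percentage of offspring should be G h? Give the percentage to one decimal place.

32.0%

A map distance of 36 centimorgans corresponds to a recombination frequency of 0.360.
The F1 is G h / g H, so G h is a parental gamete class with expected frequency (1 − r)/2 = 0.640/2 = 0.3200.
That is 0.3200 = 32.0% of the progeny.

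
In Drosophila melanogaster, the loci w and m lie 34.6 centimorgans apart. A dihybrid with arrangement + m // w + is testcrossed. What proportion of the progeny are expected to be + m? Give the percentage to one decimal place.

A map distance of 34.6 centimorgans corresponds to a recombination frequency of 0.346.
The F1 is + m / w +, so + m is a parental gamete class with expected frequency (1 − r)/2 = 0.654/2 = 0.3270.
That is 0.3270 = 32.7% of the progeny.

32.7%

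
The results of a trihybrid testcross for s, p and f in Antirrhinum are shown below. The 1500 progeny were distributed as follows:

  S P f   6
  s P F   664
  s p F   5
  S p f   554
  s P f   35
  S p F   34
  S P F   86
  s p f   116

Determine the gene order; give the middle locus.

p

The two most frequent reciprocal classes, S p f and s P F, are the parental types, so the F1 was S p f / s P F.
The two rarest classes, S P f and s p F, are the double crossovers. Comparing them with the parentals, only the p allele has switched, so p is the middle locus and the order is f – p – s.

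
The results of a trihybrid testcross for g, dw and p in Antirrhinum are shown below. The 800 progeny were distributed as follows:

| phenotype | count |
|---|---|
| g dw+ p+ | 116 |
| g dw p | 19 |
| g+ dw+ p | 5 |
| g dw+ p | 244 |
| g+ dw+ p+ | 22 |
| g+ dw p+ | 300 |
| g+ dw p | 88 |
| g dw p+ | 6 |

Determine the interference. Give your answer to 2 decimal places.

0.21

The two most frequent reciprocal classes, g+ dw p+ and g dw+ p, are the parental types, so the F1 was g+ dw p+ / g dw+ p.
The two rarest classes, g dw p+ and g+ dw+ p, are the double crossovers. Comparing them with the parentals, only the g allele has switched, so g is the middle locus and the order is dw – g – p.
dw–g: (41 + 11)/800 = 0.0650; g–p: (204 + 11)/800 = 0.2687.
Expected DCO frequency = 0.0650 × 0.2687 ≈ 0.01747; observed = 11/800 ≈ 0.01375.
Coefficient of coincidence = 0.01375/0.01747 ≈ 0.79; interference = 1 − 0.79 = 0.21.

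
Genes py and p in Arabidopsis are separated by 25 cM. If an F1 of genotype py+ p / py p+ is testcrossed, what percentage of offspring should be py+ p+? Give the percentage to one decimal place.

12.5%

A map distance of 25 cM corresponds to a recombination frequency of 0.250.
The F1 is py+ p / py p+, so py+ p+ is a recombinant gamete class with expected frequency r/2 = 0.250/2 = 0.1250.
That is 0.1250 = 12.5% of the progeny.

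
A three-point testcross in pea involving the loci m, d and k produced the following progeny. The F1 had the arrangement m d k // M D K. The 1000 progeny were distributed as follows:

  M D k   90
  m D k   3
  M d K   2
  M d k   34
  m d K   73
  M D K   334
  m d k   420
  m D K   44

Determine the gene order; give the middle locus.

d

The two rarest classes, m D k and M d K, are the double crossovers. Comparing them with the parentals, only the d allele has switched, so d is the middle locus and the order is m – d – k.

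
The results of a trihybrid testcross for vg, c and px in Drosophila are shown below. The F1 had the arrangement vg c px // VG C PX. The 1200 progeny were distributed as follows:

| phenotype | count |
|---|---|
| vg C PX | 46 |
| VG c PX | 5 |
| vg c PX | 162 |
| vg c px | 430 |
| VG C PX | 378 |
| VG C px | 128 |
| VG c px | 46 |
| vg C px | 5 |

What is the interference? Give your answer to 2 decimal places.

The two rarest classes, vg C px and VG c PX, are the double crossovers. Comparing them with the parentals, only the c allele has switched, so c is the middle locus and the order is px – c – vg.
px–c: (290 + 10)/1200 = 0.2500; c–vg: (92 + 10)/1200 = 0.0850.
Expected DCO frequency = 0.2500 × 0.0850 ≈ 0.02125; observed = 10/1200 ≈ 0.00833.
Coefficient of coincidence = 0.00833/0.02125 ≈ 0.39; interference = 1 − 0.39 = 0.61.

0.61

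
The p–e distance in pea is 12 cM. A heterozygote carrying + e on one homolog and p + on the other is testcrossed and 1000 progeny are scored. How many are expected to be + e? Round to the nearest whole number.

A map distance of 12 cM corresponds to a recombination frequency of 0.120.
The F1 is + e / p +, so + e is a parental gamete class with expected frequency (1 − r)/2 = 0.880/2 = 0.4400.
Expected number = 0.4400 × 1000 = 440.00 ≈ 440.

440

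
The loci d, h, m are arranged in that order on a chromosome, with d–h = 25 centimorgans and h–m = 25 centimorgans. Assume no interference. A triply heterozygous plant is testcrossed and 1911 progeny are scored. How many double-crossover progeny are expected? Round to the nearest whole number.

Map distances give recombination frequencies of 0.250 and 0.250 for the two intervals.
With no interference, expected double-crossover frequency = 0.250 × 0.250 = 0.06250.
Expected number = 0.06250 × 1911 = 119.44 ≈ 119.

119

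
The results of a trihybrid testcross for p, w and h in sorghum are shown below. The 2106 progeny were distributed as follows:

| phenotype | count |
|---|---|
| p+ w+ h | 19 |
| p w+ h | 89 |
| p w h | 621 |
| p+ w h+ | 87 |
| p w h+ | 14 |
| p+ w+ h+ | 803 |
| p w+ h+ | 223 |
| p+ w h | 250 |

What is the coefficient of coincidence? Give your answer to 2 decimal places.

The two most frequent reciprocal classes, p+ w+ h+ and p w h, are the parental types, so the F1 was p+ w+ h+ / p w h.
The two rarest classes, p+ w+ h and p w h+, are the double crossovers. Comparing them with the parentals, only the h allele has switched, so h is the middle locus and the order is w – h – p.
w–h: (176 + 33)/2106 = 0.0992; h–p: (473 + 33)/2106 = 0.2403.
Expected DCO frequency = 0.0992 × 0.2403 ≈ 0.02384; observed = 33/2106 ≈ 0.01567.
Coefficient of coincidence = 0.01567/0.02384 ≈ 0.66.

0.66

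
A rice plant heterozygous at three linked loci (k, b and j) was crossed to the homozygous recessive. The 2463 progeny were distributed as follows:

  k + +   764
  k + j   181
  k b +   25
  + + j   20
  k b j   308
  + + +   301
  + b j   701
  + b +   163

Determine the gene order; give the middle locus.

The two most frequent reciprocal classes, + b j and k + +, are the parental types, so the F1 was + b j / k + +.
The two rarest classes, + + j and k b +, are the double crossovers. Comparing them with the parentals, only the b allele has switched, so b is the middle locus and the order is j – b – k.

b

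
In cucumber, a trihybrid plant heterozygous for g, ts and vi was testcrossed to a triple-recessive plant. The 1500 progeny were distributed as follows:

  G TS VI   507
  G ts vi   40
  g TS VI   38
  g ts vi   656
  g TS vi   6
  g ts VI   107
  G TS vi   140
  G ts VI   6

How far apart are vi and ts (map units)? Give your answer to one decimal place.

The two most frequent reciprocal classes, G TS VI and g ts vi, are the parental types, so the F1 was G TS VI / g ts vi.
The two rarest classes, G ts VI and g TS vi, are the double crossovers. Comparing them with the parentals, only the ts allele has switched, so ts is the middle locus and the order is g – ts – vi.
Crossovers in the ts–vi interval produce the single-crossover classes G TS vi and g ts VI (140 + 107 = 247) plus the double crossovers (12).
RF(ts–vi) = (247 + 12) / 1500 = 259/1500 = 0.1727 → 17.3 map units.

17.3 map units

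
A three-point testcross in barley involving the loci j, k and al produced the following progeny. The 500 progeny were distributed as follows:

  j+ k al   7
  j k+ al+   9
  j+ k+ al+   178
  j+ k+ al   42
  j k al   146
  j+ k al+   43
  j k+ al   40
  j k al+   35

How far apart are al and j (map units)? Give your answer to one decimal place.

The two most frequent reciprocal classes, j+ k+ al+ and j k al, are the parental types, so the F1 was j+ k+ al+ / j k al.
The two rarest classes, j k+ al+ and j+ k al, are the double crossovers. Comparing them with the parentals, only the j allele has switched, so j is the middle locus and the order is al – j – k.
Crossovers in the al–j interval produce the single-crossover classes j+ k+ al and j k al+ (42 + 35 = 77) plus the double crossovers (16).
RF(al–j) = (77 + 16) / 500 = 93/500 = 0.1860 → 18.6 map units.

18.6 map units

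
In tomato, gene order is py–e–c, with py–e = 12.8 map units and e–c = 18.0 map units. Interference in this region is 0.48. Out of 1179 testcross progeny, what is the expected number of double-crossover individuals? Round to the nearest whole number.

14

Map distances give recombination frequencies of 0.128 and 0.180 for the two intervals.
With interference 0.48 (so coincidence = 0.52), expected double-crossover frequency = 0.128 × 0.180 × 0.52 = 0.01198.
Expected number = 0.01198 × 1179 = 14.13 ≈ 14.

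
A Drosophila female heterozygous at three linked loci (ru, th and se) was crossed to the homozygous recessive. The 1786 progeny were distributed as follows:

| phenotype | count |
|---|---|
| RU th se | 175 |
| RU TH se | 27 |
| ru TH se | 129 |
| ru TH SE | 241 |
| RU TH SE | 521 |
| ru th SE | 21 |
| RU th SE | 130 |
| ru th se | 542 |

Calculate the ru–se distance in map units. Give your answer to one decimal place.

The two most frequent reciprocal classes, ru th se and RU TH SE, are the parental types, so the F1 was ru th se / RU TH SE.
The two rarest classes, ru th SE and RU TH se, are the double crossovers. Comparing them with the parentals, only the se allele has switched, so se is the middle locus and the order is ru – se – th.
Crossovers in the ru–se interval produce the single-crossover classes RU th se and ru TH SE (175 + 241 = 416) plus the double crossovers (48).
RF(ru–se) = (416 + 48) / 1786 = 464/1786 = 0.2598 → 26.0 map units.

26.0 map units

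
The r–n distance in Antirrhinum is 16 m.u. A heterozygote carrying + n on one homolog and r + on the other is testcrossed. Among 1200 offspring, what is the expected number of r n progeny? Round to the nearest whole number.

A map distance of 16 m.u. corresponds to a recombination frequency of 0.160.
The F1 is + n / r +, so r n is a recombinant gamete class with expected frequency r/2 = 0.160/2 = 0.0800.
Expected number = 0.0800 × 1200 = 96.00 ≈ 96.

96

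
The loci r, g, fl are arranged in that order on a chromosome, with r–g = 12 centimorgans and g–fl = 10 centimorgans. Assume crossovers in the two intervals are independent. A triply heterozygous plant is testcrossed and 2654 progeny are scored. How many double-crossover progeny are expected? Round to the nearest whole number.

32

Map distances give recombination frequencies of 0.120 and 0.100 for the two intervals.
With no interference, expected double-crossover frequency = 0.120 × 0.100 = 0.01200.
Expected number = 0.01200 × 2654 = 31.85 ≈ 32.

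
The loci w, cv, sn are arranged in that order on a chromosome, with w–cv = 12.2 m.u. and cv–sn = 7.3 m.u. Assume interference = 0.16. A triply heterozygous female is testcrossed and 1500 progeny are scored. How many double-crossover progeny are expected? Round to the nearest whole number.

11

Map distances give recombination frequencies of 0.122 and 0.073 for the two intervals.
With interference 0.16 (so coincidence = 0.84), expected double-crossover frequency = 0.122 × 0.073 × 0.84 = 0.00748.
Expected number = 0.00748 × 1500 = 11.22 ≈ 11.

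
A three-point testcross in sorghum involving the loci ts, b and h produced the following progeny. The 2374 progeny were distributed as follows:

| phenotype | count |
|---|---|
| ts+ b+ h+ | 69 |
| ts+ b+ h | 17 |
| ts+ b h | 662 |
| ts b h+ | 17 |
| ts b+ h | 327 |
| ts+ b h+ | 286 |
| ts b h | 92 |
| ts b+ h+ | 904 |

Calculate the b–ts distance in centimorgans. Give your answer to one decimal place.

8.2 centimorgans

The two most frequent reciprocal classes, ts b+ h+ and ts+ b h, are the parental types, so the F1 was ts b+ h+ / ts+ b h.
The two rarest classes, ts b h+ and ts+ b+ h, are the double crossovers. Comparing them with the parentals, only the b allele has switched, so b is the middle locus and the order is h – b – ts.
Crossovers in the b–ts interval produce the single-crossover classes ts+ b+ h+ and ts b h (69 + 92 = 161) plus the double crossovers (34).
RF(b–ts) = (161 + 34) / 2374 = 195/2374 = 0.0821 → 8.2 centimorgans.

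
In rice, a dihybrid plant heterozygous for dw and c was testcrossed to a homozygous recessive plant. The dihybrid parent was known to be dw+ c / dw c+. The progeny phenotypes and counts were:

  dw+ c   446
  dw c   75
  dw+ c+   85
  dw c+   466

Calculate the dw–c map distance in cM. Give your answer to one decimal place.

The recombinant classes are dw+ c+ and dw c: 85 + 75 = 160.
Recombination frequency = 160/1072 = 0.1493 ≈ 14.9%, i.e. 14.9 cM.

14.9 cM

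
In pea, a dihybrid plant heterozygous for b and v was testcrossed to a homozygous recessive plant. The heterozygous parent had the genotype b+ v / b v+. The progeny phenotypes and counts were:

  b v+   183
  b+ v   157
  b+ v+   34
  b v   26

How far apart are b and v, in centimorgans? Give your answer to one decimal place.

15.0 centimorgans

The recombinant classes are b+ v+ and b v: 34 + 26 = 60.
Recombination frequency = 60/400 = 0.1500 ≈ 15.0%, i.e. 15.0 centimorgans.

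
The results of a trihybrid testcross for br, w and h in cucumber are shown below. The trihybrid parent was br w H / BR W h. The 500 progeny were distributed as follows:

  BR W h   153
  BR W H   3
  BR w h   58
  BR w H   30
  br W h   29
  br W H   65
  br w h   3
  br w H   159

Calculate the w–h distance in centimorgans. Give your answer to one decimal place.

25.8 centimorgans

The two rarest classes, br w h and BR W H, are the double crossovers. Comparing them with the parentals, only the h allele has switched, so h is the middle locus and the order is br – h – w.
Crossovers in the h–w interval produce the single-crossover classes br W H and BR w h (65 + 58 = 123) plus the double crossovers (6).
RF(h–w) = (123 + 6) / 500 = 129/500 = 0.2580 → 25.8 centimorgans.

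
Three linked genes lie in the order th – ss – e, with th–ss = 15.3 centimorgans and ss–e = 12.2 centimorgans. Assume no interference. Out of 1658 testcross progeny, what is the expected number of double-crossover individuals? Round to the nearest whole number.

Map distances give recombination frequencies of 0.153 and 0.122 for the two intervals.
With no interference, expected double-crossover frequency = 0.153 × 0.122 = 0.01867.
Expected number = 0.01867 × 1658 = 30.95 ≈ 31.

31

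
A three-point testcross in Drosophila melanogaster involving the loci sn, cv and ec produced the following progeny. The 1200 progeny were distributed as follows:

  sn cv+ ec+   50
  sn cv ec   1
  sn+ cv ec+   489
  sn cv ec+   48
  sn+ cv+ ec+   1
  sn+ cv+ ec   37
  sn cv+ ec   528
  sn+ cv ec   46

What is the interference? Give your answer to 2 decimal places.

The two most frequent reciprocal classes, sn+ cv ec+ and sn cv+ ec, are the parental types, so the F1 was sn+ cv ec+ / sn cv+ ec.
The two rarest classes, sn+ cv+ ec+ and sn cv ec, are the double crossovers. Comparing them with the parentals, only the cv allele has switched, so cv is the middle locus and the order is sn – cv – ec.
sn–cv: (85 + 2)/1200 = 0.0725; cv–ec: (96 + 2)/1200 = 0.0817.
Expected DCO frequency = 0.0725 × 0.0817 ≈ 0.00592; observed = 2/1200 ≈ 0.00167.
Coefficient of coincidence = 0.00167/0.00592 ≈ 0.28; interference = 1 − 0.28 = 0.72.

0.72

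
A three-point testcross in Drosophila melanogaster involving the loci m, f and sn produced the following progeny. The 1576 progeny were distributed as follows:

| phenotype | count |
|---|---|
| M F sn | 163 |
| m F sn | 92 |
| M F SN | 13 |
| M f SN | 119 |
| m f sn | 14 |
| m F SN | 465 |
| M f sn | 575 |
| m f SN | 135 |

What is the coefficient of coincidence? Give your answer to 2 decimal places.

The two most frequent reciprocal classes, m F SN and M f sn, are the parental types, so the F1 was m F SN / M f sn.
The two rarest classes, M F SN and m f sn, are the double crossovers. Comparing them with the parentals, only the m allele has switched, so m is the middle locus and the order is f – m – sn.
f–m: (298 + 27)/1576 = 0.2062; m–sn: (211 + 27)/1576 = 0.1510.
Expected DCO frequency = 0.2062 × 0.1510 ≈ 0.03114; observed = 27/1576 ≈ 0.01713.
Coefficient of coincidence = 0.01713/0.03114 ≈ 0.55.

0.55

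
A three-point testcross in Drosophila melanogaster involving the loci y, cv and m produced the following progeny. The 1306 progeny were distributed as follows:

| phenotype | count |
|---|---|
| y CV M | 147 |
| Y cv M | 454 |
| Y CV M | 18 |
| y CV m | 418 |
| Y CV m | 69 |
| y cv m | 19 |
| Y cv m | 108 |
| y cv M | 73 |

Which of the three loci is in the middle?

cv

The two most frequent reciprocal classes, y CV m and Y cv M, are the parental types, so the F1 was y CV m / Y cv M.
The two rarest classes, y cv m and Y CV M, are the double crossovers. Comparing them with the parentals, only the cv allele has switched, so cv is the middle locus and the order is m – cv – y.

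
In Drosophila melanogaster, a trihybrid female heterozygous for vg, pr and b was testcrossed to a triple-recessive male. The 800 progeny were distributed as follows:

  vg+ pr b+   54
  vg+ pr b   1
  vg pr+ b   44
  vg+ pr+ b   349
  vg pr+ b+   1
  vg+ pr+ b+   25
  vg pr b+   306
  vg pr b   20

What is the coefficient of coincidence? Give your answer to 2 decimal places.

The two most frequent reciprocal classes, vg pr b+ and vg+ pr+ b, are the parental types, so the F1 was vg pr b+ / vg+ pr+ b.
The two rarest classes, vg pr+ b+ and vg+ pr b, are the double crossovers. Comparing them with the parentals, only the pr allele has switched, so pr is the middle locus and the order is vg – pr – b.
vg–pr: (98 + 2)/800 = 0.1250; pr–b: (45 + 2)/800 = 0.0587.
Expected DCO frequency = 0.1250 × 0.0587 ≈ 0.00734; observed = 2/800 ≈ 0.00250.
Coefficient of coincidence = 0.00250/0.00734 ≈ 0.34.

0.34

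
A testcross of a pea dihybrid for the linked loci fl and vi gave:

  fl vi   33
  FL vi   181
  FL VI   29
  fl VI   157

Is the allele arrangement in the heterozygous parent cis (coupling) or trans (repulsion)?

The two most frequent classes are FL vi (181) and fl VI (157); these are the parental (non-recombinant) types.
So the F1 carried FL vi on one chromosome and fl VI on the other — the recessive alleles are on opposite chromosomes (trans / repulsion).

trans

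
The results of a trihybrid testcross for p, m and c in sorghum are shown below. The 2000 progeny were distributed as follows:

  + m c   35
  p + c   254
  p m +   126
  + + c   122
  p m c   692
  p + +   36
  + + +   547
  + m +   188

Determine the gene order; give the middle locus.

p

The two most frequent reciprocal classes, p m c and + + +, are the parental types, so the F1 was p m c / + + +.
The two rarest classes, + m c and p + +, are the double crossovers. Comparing them with the parentals, only the p allele has switched, so p is the middle locus and the order is m – p – c.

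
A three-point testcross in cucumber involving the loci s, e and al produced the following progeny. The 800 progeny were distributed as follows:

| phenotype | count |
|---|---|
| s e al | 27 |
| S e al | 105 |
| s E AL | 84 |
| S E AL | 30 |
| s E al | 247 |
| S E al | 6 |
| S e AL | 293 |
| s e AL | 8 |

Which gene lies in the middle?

s

The two most frequent reciprocal classes, s E al and S e AL, are the parental types, so the F1 was s E al / S e AL.
The two rarest classes, S E al and s e AL, are the double crossovers. Comparing them with the parentals, only the s allele has switched, so s is the middle locus and the order is e – s – al.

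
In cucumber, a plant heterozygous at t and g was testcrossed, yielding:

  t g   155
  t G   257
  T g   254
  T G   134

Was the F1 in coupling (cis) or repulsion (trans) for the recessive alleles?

The two most frequent classes are T g (254) and t G (257); these are the parental (non-recombinant) types.
So the F1 carried T g on one chromosome and t G on the other — the recessive alleles are on opposite chromosomes (trans / repulsion).

trans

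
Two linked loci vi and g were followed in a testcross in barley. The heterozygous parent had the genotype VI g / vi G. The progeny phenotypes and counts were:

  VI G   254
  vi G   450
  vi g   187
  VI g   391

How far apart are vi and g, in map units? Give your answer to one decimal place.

34.4 map units

The recombinant classes are VI G and vi g: 254 + 187 = 441.
Recombination frequency = 441/1282 = 0.3440 ≈ 34.4%, i.e. 34.4 map units.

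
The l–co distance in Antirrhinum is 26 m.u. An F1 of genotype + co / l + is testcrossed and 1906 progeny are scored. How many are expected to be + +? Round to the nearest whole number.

248

A map distance of 26 m.u. corresponds to a recombination frequency of 0.260.
The F1 is + co / l +, so + + is a recombinant gamete class with expected frequency r/2 = 0.260/2 = 0.1300.
Expected number = 0.1300 × 1906 = 247.78 ≈ 248.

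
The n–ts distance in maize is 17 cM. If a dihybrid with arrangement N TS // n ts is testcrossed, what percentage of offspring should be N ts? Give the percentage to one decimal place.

8.5%

A map distance of 17 cM corresponds to a recombination frequency of 0.170.
The F1 is N TS / n ts, so N ts is a recombinant gamete class with expected frequency r/2 = 0.170/2 = 0.0850.
That is 0.0850 = 8.5% of the progeny.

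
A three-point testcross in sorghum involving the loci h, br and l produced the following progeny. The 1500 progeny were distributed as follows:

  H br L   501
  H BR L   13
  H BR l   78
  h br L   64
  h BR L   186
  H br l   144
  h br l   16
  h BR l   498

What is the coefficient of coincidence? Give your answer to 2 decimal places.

0.71

The two most frequent reciprocal classes, h BR l and H br L, are the parental types, so the F1 was h BR l / H br L.
The two rarest classes, h br l and H BR L, are the double crossovers. Comparing them with the parentals, only the br allele has switched, so br is the middle locus and the order is h – br – l.
h–br: (142 + 29)/1500 = 0.1140; br–l: (330 + 29)/1500 = 0.2393.
Expected DCO frequency = 0.1140 × 0.2393 ≈ 0.02728; observed = 29/1500 ≈ 0.01933.
Coefficient of coincidence = 0.01933/0.02728 ≈ 0.71.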